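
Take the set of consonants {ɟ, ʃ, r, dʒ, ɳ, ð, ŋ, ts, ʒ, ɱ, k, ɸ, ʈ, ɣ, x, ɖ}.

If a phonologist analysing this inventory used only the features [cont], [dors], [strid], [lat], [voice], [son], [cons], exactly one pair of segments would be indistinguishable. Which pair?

Both /ɳ/ and /ɱ/ are [−continuant], [−dorsal], [−strident], [−lateral], [+voice], [+sonorant], [+consonantal]. Since the list omits [labial] and [coronal] — which do distinguish the retroflex nasal from the labiodental nasal — this pair collapses; all other pairs remain distinct.

ɳ, ɱ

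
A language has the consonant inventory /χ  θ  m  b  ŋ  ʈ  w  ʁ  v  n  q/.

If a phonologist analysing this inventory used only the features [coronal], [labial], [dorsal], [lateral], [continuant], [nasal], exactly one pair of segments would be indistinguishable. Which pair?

χ, ʁ

On the given features, /χ/ and /ʁ/ have an identical profile: [-coronal], [-labial], [+dorsal], [-lateral], [+continuant], [-nasal]. No other two segments in the inventory coincide on all 6 features. (They do differ in [voice], which is not among the given features.)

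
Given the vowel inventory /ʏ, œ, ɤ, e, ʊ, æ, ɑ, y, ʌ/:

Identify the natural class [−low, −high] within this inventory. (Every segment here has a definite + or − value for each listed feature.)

œ, ɤ, e, ʌ

Checking each segment against [−low], [−high]: /œ/ (mid front rounded lax vowel), /ɤ/ (mid back unrounded tense vowel), /e/ (mid front unrounded tense vowel), /ʌ/ (mid back unrounded lax vowel) satisfy every feature; every other segment in the inventory fails at least one.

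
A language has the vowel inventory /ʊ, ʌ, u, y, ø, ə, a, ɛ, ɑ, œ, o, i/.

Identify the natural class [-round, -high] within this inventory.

ʌ, ə, a, ɛ, ɑ

The [-round] segments are /ʌ, ə, a, ɛ, ɑ, i/.
Within that set, [-high] leaves /ʌ, ə, a, ɛ, ɑ/.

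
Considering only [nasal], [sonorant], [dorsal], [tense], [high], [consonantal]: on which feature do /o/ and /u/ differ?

[high]

The two segments share [−nasal], [+sonorant], [+dorsal], [+tense], [−consonantal]. The only feature from the list on which they differ: /o/ is [−high] while /u/ is [+high].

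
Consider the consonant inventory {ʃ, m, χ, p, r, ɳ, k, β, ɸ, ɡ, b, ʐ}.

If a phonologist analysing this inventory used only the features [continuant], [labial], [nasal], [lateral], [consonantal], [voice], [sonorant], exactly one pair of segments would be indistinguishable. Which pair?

Both /ʃ/ and /χ/ are [+continuant], [−labial], [−nasal], [−lateral], [+consonantal], [−voice], [−sonorant]. Since the list omits [coronal] and [dorsal] — which do distinguish the voiceless postalveolar fricative from the voiceless uvular fricative — this pair collapses; all other pairs remain distinct.

ʃ, χ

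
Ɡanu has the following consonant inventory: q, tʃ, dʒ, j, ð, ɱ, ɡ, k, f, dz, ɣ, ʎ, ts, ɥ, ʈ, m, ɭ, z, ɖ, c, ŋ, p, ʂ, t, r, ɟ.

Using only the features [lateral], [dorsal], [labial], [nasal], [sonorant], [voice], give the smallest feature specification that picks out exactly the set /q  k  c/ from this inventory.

[-voice, +dorsal]

/q, k, c/ are all [-voice], [+dorsal], and no other segment in the inventory matches both values. Dropping any one of them over-generates: [+dorsal] alone would also admit /j, ɡ, ɣ, ʎ, …/; [-voice] alone would also admit /tʃ, f, ts, ʈ, …/. No other single listed feature picks out exactly this set either, so fewer than two features will not do.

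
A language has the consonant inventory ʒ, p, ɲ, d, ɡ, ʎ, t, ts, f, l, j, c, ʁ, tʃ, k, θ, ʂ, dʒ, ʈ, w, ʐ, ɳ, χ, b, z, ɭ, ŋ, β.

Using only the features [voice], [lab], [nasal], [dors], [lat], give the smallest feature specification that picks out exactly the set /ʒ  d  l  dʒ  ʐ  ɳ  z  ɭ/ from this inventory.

[+voice, -lab, -dors]

/ʒ, d, l, dʒ, ʐ, ɳ, z, ɭ/ are all [+voice], [-labial], [-dorsal], and no other segment in the inventory matches all three values. Dropping any one of them over-generates: [-labial, -dorsal] alone would also admit /t, ts, tʃ, θ, …/; [+voice, -dorsal] alone would also admit /b, β/; [+voice, -labial] alone would also admit /ɲ, ɡ, ʎ, j, …/. No other combination of two listed features picks out exactly this set either, so fewer than three features will not do.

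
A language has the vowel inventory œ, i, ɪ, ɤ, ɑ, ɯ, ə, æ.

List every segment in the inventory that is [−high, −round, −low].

Eliminate segments failing any feature: /œ/ is [+round]; /i, ɪ, ɯ/ are [+high]; /ɑ, æ/ are [+low]. The remaining /ɤ, ə/ satisfy [−high], [−round], [−low].

ɤ, ə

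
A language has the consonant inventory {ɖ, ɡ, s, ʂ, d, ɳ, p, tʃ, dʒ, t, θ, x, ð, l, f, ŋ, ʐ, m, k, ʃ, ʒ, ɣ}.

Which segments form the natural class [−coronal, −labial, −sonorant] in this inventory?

Checking each segment against [−coronal], [−labial], [−sonorant]: /ɡ/ (voiced velar stop), /x/ (voiceless velar fricative), /k/ (voiceless velar stop), /ɣ/ (voiced velar fricative) satisfy every feature; every other segment in the inventory fails at least one.

ɡ, x, k, ɣ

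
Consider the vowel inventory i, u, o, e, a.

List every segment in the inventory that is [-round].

The feature [round] marks segments produced with lip rounding. In this inventory /i, e, a/ lack that property, so they are [-round]; /u, o/ are [+round].

i, e, a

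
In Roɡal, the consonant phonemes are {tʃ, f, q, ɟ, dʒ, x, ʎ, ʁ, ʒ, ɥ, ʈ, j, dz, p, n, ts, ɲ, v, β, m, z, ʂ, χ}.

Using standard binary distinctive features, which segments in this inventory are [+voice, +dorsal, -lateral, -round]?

Checking each segment against [+voice], [+dorsal], [-lateral], [-round]: /ɟ/ (voiced palatal stop), /ʁ/ (voiced uvular fricative), /j/ (palatal glide), /ɲ/ (palatal nasal) satisfy every feature; every other segment in the inventory fails at least one.

ɟ, ʁ, j, ɲ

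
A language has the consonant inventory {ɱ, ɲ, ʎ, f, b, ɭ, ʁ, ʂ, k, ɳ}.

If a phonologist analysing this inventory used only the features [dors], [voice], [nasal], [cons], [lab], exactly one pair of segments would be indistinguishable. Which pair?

ʎ, ʁ

On the given features, /ʎ/ and /ʁ/ have an identical profile: [+dorsal], [+voice], [-nasal], [+consonantal], [-labial]. No other two segments in the inventory coincide on all 5 features. (They do differ in [lateral], [high] and [back], which are not among the given features.)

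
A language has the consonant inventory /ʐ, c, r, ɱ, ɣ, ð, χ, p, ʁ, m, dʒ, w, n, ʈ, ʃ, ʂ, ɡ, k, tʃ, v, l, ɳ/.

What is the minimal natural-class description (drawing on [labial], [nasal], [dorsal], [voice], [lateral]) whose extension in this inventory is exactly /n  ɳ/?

[+nasal, −labial]

The class [+nasal], [−labial] has exactly /n, ɳ/ as its extension in this inventory. No smaller conjunction from the listed features achieves this: [−labial] alone would also admit /ʐ, c, r, ɣ, …/; [+nasal] alone would also admit /ɱ, m/; and checking the remaining single features turns up none with this extension.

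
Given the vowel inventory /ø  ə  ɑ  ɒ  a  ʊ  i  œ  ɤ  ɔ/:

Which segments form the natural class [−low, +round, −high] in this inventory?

Checking each segment against [−low], [+round], [−high]: /ø/ (mid front rounded tense vowel), /œ/ (mid front rounded lax vowel), /ɔ/ (mid back rounded lax vowel) satisfy every feature; every other segment in the inventory fails at least one.

ø, œ, ɔ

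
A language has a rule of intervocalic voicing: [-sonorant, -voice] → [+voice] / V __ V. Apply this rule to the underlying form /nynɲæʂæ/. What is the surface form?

[nynɲæʐæ]

/ʂ/ satisfies [-sonorant, -voice] and sits in V __ V. The [+voice] counterpart of the voiceless retroflex fricative is /ʐ/. Other segments in /nynɲæʂæ/ either fail the structural description or are not in the environment, so the surface form is [nynɲæʐæ].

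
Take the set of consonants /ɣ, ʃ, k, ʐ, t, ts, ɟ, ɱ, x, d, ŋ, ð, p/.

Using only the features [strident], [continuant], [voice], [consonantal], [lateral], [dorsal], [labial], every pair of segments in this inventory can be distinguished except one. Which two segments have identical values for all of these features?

ɟ, ŋ

/ɟ/ (voiced palatal stop) and /ŋ/ (velar nasal) are both [−strident], [−continuant], [+voice], [+consonantal], [−lateral], [+dorsal], [−labial], so none of the listed features separates them. (They do differ in [sonorant], [nasal] and [back], which are not among the given features.) Every other pair in the inventory differs on at least one listed feature.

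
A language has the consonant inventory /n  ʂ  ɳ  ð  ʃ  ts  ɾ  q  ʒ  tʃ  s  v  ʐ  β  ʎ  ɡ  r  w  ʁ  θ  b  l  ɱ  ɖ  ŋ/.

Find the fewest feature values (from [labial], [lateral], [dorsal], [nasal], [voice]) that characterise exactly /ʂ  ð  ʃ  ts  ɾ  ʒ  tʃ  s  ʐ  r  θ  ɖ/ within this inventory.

[−nasal, −lateral, −labial, −dorsal]

The class [−nasal], [−lateral], [−labial], [−dorsal] has exactly /ʂ, ð, ʃ, ts, ɾ, ʒ, tʃ, s, ʐ, r, θ, ɖ/ as its extension in this inventory. No smaller conjunction from the listed features achieves this: [−lateral, −labial, −dorsal] alone would also admit /n, ɳ/; [−nasal, −labial, −dorsal] alone would also admit /l/; [−nasal, −lateral, −dorsal] alone would also admit /v, β, b/; [−nasal, −lateral, −labial] alone would also admit /q, ɡ, ʁ/; and checking the remaining three-feature bundles turns up none with this extension.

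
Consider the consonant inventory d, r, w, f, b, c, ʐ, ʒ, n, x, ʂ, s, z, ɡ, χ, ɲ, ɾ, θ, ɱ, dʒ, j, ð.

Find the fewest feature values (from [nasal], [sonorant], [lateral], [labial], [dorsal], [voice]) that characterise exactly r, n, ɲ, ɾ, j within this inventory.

[+sonorant, −labial]

Every target segment is [+sonorant], [−labial]; each remaining inventory member fails at least one of these. Each conjunct is needed — [−labial] alone would also admit /d, c, ʐ, ʒ, …/; [+sonorant] alone would also admit /w, ɱ/ — and no other single listed feature has exactly this extension, so two is the minimum.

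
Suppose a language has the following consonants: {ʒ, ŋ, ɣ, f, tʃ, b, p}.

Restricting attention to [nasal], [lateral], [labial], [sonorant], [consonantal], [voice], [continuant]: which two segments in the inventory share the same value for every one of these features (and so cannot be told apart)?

Both /ɣ/ and /ʒ/ are [−nasal], [−lateral], [−labial], [−sonorant], [+consonantal], [+voice], [+continuant]. Since the list omits [strident], [coronal] and [dorsal] — which do distinguish the voiced velar fricative from the voiced postalveolar fricative — this pair collapses; all other pairs remain distinct.

ɣ, ʒ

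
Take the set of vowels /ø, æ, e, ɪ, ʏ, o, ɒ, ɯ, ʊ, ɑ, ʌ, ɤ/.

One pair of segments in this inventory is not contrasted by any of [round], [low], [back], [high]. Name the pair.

ɤ, ʌ

Both /ɤ/ and /ʌ/ are [−round], [−low], [+back], [−high]. Since the list omits [tense] — which does distinguish the mid back unrounded tense vowel from the mid back unrounded lax vowel — this pair collapses; all other pairs remain distinct.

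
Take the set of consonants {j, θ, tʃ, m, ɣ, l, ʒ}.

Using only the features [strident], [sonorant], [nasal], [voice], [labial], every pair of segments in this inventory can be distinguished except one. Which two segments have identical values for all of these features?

l, j

On the given features, /l/ and /j/ have an identical profile: [−strident], [+sonorant], [−nasal], [+voice], [−labial]. No other two segments in the inventory coincide on all 5 features. (They do differ in [lateral] and [dorsal], which are not among the given features.)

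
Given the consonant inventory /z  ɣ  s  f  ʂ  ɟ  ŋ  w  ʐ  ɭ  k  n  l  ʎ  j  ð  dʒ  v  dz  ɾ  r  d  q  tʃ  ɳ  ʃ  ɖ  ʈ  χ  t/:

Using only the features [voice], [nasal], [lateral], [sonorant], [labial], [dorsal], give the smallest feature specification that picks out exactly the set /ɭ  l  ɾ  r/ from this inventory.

[+sonorant, −nasal, −dorsal]

The class [+sonorant], [−nasal], [−dorsal] has exactly /ɭ, l, ɾ, r/ as its extension in this inventory. No smaller conjunction from the listed features achieves this: [−nasal, −dorsal] alone would also admit /z, s, f, ʂ, …/; [+sonorant, −dorsal] alone would also admit /n, ɳ/; [+sonorant, −nasal] alone would also admit /w, ʎ, j/; and checking the remaining two-feature bundles turns up none with this extension.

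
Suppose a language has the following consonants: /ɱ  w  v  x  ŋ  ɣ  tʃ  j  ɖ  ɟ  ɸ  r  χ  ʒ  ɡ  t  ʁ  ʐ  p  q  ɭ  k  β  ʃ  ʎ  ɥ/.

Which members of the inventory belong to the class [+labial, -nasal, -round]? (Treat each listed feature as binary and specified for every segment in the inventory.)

v, ɸ, p, β

Eliminate segments failing any feature: /ɱ/ is [+nasal]; /w, ɥ/ are [+round]; /x, ŋ, ɣ, tʃ, j, ɖ, ɟ, r, χ, ʒ, ɡ, t, ʁ, ʐ, q, ɭ, k, ʃ, ʎ/ are [-labial]. The remaining /v, ɸ, p, β/ satisfy [+labial], [-nasal], [-round].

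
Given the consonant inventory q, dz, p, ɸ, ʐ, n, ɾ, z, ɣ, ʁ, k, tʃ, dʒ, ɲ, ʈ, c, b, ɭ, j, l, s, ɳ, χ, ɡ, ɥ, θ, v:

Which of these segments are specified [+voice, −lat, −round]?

Among the inventory, the [+voice] segments are /dz, ʐ, n, ɾ, z, ɣ, ʁ, dʒ, ɲ, b, ɭ, j, l, ɳ, ɡ, ɥ, v/.
Within that set, [−lateral] gives /dz, ʐ, n, ɾ, z, ɣ, ʁ, dʒ, ɲ, b, j, ɳ, ɡ, ɥ, v/.
Of those, [−round] leaves /dz, ʐ, n, ɾ, z, ɣ, ʁ, dʒ, ɲ, b, j, ɳ, ɡ, v/.

dz, ʐ, n, ɾ, z, ɣ, ʁ, dʒ, ɲ, b, j, ɳ, ɡ, v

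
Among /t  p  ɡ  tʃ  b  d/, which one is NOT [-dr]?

tʃ

Every segment except /tʃ/ is [-delayed release]. /tʃ/ (voiceless postalveolar affricate) is [+delayed release], so it is the exception.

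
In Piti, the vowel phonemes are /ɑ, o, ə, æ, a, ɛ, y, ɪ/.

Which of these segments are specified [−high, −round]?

First, the [−high] segments are /ɑ, o, ə, æ, a, ɛ/.
Within that set, [−round] leaves /ɑ, ə, æ, a, ɛ/.

ɑ, ə, æ, a, ɛ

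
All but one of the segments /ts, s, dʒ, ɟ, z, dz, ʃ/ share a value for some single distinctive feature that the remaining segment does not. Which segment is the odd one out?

The remaining segments after removing /ɟ/ share [+strident]; /ɟ/ (voiced palatal stop) is [-strident]. For every other candidate removal, the leftover set fails to share any single feature value that the removed segment lacks.

ɟ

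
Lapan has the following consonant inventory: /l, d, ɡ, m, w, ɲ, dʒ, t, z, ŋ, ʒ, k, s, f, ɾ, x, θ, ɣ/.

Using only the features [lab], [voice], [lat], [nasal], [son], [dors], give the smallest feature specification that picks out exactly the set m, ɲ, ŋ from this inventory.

The target set is precisely the extension of [+nasal] in this inventory.

[+nasal]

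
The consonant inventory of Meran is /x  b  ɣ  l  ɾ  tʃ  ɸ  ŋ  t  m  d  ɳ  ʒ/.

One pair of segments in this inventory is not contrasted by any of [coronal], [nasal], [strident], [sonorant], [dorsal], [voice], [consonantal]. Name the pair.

l, ɾ

On the given features, /l/ and /ɾ/ have an identical profile: [+coronal], [-nasal], [-strident], [+sonorant], [-dorsal], [+voice], [+consonantal]. No other two segments in the inventory coincide on all 7 features. (They do differ in [lateral], which is not among the given features.)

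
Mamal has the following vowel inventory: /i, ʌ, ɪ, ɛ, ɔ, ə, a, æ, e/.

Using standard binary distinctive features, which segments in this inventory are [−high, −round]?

Eliminate segments failing any feature: /i, ɪ/ are [+high]; /ɔ/ is [+round]. The remaining /ʌ, ɛ, ə, a, æ, e/ satisfy [−high], [−round].

ʌ, ɛ, ə, a, æ, e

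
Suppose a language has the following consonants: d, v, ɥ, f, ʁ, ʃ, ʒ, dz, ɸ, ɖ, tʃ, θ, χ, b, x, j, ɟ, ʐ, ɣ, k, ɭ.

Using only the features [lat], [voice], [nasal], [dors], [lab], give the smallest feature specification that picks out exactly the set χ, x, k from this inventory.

[−voice, +dors]

The class [−voice], [+dorsal] has exactly /χ, x, k/ as its extension in this inventory. No smaller conjunction from the listed features achieves this: [+dorsal] alone would also admit /ɥ, ʁ, j, ɟ, …/; [−voice] alone would also admit /f, ʃ, ɸ, tʃ, …/; and checking the remaining single features turns up none with this extension.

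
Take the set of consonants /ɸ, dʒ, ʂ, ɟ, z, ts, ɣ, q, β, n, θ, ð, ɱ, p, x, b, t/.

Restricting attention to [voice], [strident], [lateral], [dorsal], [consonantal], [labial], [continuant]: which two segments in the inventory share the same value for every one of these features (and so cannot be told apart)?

ɱ, b

On the given features, /ɱ/ and /b/ have an identical profile: [+voice], [−strident], [−lateral], [−dorsal], [+consonantal], [+labial], [−continuant]. No other two segments in the inventory coincide on all 7 features. (They do differ in [sonorant] and [nasal], which are not among the given features.)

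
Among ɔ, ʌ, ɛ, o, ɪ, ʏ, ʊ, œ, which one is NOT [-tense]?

o

Every segment except /o/ is [-tense]. /o/ (mid back rounded tense vowel) is [+tense], so it is the exception.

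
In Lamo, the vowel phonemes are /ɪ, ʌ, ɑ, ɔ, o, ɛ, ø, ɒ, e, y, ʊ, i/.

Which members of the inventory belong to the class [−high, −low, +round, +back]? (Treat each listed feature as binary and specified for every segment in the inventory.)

Checking each segment against [−high], [−low], [+round], [+back]: /ɔ/ (mid back rounded lax vowel), /o/ (mid back rounded tense vowel) satisfy every feature; every other segment in the inventory fails at least one.

ɔ, o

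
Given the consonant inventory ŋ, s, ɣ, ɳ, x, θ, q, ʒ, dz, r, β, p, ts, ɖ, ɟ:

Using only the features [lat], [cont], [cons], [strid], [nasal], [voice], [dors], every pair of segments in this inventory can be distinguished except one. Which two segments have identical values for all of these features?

On the given features, /r/ and /β/ have an identical profile: [-lateral], [+continuant], [+consonantal], [-strident], [-nasal], [+voice], [-dorsal]. No other two segments in the inventory coincide on all 7 features. (They do differ in [sonorant], [labial] and [coronal], which are not among the given features.)

r, β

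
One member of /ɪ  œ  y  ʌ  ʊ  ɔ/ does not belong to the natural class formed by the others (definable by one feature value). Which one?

[tense] groups all but one: /ʊ, ɔ, ʌ, ɪ, œ/ share [−tense] while /y/ (high front rounded tense vowel) alone is [+tense]. Removing any other segment would not leave a single-feature class that excludes it.

y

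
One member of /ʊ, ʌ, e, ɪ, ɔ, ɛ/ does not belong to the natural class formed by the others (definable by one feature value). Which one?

The remaining segments after removing /e/ share [-tense]; /e/ (mid front unrounded tense vowel) is [+tense]. For every other candidate removal, the leftover set fails to share any single feature value that the removed segment lacks.

e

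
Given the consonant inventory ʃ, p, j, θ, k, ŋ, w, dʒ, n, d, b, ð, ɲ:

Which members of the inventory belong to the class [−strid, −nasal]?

Checking each segment against [−strident], [−nasal]: /p/ (voiceless bilabial stop), /j/ (palatal glide), /θ/ (voiceless dental fricative), /k/ (voiceless velar stop), /w/ (labial-velar glide), /d/ (voiced alveolar stop), among others, satisfy every feature; every other segment in the inventory fails at least one.

p, j, θ, k, w, d, b, ð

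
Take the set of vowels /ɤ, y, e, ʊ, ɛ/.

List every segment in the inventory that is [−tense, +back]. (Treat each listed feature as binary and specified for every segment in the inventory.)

Among the inventory, the [−tense] segments are /ʊ, ɛ/.
Intersecting with [+back] leaves /ʊ/.

ʊ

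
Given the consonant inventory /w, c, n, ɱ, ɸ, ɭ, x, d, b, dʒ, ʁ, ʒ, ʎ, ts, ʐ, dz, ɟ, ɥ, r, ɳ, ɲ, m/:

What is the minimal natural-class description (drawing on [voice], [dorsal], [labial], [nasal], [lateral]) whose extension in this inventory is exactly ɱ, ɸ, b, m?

[+labial, −dorsal]

Every target segment is [+labial], [−dorsal]; each remaining inventory member fails at least one of these. Each conjunct is needed — [−dorsal] alone would also admit /n, ɭ, d, dʒ, …/; [+labial] alone would also admit /w, ɥ/ — and no other single listed feature has exactly this extension, so two is the minimum.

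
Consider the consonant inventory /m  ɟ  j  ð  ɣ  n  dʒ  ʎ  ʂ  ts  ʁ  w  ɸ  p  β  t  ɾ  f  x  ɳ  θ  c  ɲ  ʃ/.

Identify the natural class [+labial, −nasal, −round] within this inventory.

ɸ, p, β, f

Eliminate segments failing any feature: /m/ is [+nasal]; /ɟ, j, ð, ɣ, n, dʒ, ʎ, ʂ, ts, ʁ, t, ɾ, x, ɳ, θ, c, ɲ, ʃ/ are [−labial]; /w/ is [+round]. The remaining /ɸ, p, β, f/ satisfy [+labial], [−nasal], [−round].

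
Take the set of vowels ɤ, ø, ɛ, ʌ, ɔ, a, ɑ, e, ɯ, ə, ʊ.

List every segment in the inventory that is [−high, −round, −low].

ɤ, ɛ, ʌ, e, ə

First, the [−high] segments are /ɤ, ø, ɛ, ʌ, ɔ, a, ɑ, e, ə/.
Among these, [−round] gives /ɤ, ɛ, ʌ, a, ɑ, e, ə/.
Within that set, [−low] leaves /ɤ, ɛ, ʌ, e, ə/.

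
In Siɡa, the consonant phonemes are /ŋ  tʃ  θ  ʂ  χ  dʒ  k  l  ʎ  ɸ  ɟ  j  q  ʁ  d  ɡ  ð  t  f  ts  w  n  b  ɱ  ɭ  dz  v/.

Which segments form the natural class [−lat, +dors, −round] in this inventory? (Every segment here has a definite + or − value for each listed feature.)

First, the [−lateral] segments are /ŋ, tʃ, θ, ʂ, χ, dʒ, k, ɸ, ɟ, j, q, ʁ, d, ɡ, ð, t, f, ts, w, n, b, ɱ, dz, v/.
Of those, [+dorsal] gives /ŋ, χ, k, ɟ, j, q, ʁ, ɡ, w/.
Within that set, [−round] leaves /ŋ, χ, k, ɟ, j, q, ʁ, ɡ/.

ŋ, χ, k, ɟ, j, q, ʁ, ɡ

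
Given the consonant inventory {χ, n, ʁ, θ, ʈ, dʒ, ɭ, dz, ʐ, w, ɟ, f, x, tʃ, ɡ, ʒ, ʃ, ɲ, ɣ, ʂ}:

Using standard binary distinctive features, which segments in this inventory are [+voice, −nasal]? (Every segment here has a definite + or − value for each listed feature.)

ʁ, dʒ, ɭ, dz, ʐ, w, ɟ, ɡ, ʒ, ɣ

Checking each segment against [+voice], [−nasal]: /ʁ/ (voiced uvular fricative), /dʒ/ (voiced postalveolar affricate), /ɭ/ (retroflex lateral approximant), /dz/ (voiced alveolar affricate), /ʐ/ (voiced retroflex fricative), /w/ (labial-velar glide), among others, satisfy every feature; every other segment in the inventory fails at least one.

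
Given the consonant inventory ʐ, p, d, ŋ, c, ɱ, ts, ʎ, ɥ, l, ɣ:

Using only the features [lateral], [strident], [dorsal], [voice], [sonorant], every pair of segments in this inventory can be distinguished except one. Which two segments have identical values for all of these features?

Both /ɥ/ and /ŋ/ are [−lateral], [−strident], [+dorsal], [+voice], [+sonorant]. Since the list omits [nasal], [continuant], [labial], [round] and [back] — which do distinguish the labial-palatal glide from the velar nasal — this pair collapses; all other pairs remain distinct.

ɥ, ŋ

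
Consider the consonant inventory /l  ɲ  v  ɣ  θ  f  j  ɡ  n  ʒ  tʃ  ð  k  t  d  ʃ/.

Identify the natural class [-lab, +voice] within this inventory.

Eliminate segments failing any feature: /v, f/ are [+labial]; /θ, tʃ, k, t, ʃ/ are [-voice]. The remaining /l, ɲ, ɣ, j, ɡ, n, ʒ, ð, d/ satisfy [-labial], [+voice].

l, ɲ, ɣ, j, ɡ, n, ʒ, ð, d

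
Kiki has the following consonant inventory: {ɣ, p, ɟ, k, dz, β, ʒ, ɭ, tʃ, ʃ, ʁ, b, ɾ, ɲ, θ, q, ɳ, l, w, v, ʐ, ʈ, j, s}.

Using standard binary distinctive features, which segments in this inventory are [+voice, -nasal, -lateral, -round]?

Among the inventory, the [+voice] segments are /ɣ, ɟ, dz, β, ʒ, ɭ, ʁ, b, ɾ, ɲ, ɳ, l, w, v, ʐ, j/.
Then [-nasal] gives /ɣ, ɟ, dz, β, ʒ, ɭ, ʁ, b, ɾ, l, w, v, ʐ, j/.
Then [-lateral] gives /ɣ, ɟ, dz, β, ʒ, ʁ, b, ɾ, w, v, ʐ, j/.
Intersecting with [-round] leaves /ɣ, ɟ, dz, β, ʒ, ʁ, b, ɾ, v, ʐ, j/.

ɣ, ɟ, dz, β, ʒ, ʁ, b, ɾ, v, ʐ, j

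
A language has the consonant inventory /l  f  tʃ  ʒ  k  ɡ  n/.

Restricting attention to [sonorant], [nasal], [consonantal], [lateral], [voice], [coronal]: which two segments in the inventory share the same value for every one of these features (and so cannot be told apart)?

f, k

On the given features, /f/ and /k/ have an identical profile: [-sonorant], [-nasal], [+consonantal], [-lateral], [-voice], [-coronal]. No other two segments in the inventory coincide on all 6 features. (They do differ in [continuant], [labial] and [dorsal], which are not among the given features.)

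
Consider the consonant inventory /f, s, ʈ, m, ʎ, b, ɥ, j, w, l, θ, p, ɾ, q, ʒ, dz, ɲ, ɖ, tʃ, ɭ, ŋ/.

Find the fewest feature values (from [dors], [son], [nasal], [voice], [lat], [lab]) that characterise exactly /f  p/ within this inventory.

[−voice, +lab]

Every target segment is [−voice], [+labial]; each remaining inventory member fails at least one of these. Each conjunct is needed — [+labial] alone would also admit /m, b, ɥ, w/; [−voice] alone would also admit /s, ʈ, θ, q, …/ — and no other single listed feature has exactly this extension, so two is the minimum.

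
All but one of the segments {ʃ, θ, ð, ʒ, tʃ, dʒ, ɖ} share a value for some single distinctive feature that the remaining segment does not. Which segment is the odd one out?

ɖ

The remaining segments after removing /ɖ/ share [+distributed]; /ɖ/ (voiced retroflex stop) is [-distributed]. For every other candidate removal, the leftover set fails to share any single feature value that the removed segment lacks.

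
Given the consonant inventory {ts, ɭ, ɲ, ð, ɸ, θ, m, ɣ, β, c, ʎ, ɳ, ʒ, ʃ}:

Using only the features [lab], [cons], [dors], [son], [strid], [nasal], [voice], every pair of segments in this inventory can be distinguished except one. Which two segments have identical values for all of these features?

ts, ʃ

Both /ts/ and /ʃ/ are [−labial], [+consonantal], [−dorsal], [−sonorant], [+strident], [−nasal], [−voice]. Since the list omits [continuant], [anterior] and [distributed] — which do distinguish the voiceless alveolar affricate from the voiceless postalveolar fricative — this pair collapses; all other pairs remain distinct.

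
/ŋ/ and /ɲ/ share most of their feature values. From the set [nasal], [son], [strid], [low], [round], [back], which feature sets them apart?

[back]

The two segments share [+nasal], [+sonorant], [−strident], [−low], [−round]. The only feature from the list on which they differ: /ŋ/ is [+back] while /ɲ/ is [−back].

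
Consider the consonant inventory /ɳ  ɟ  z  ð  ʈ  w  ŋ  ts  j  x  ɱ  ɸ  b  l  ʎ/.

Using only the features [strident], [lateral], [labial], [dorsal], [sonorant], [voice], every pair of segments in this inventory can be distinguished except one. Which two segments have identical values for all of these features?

j, ŋ

/j/ (palatal glide) and /ŋ/ (velar nasal) are both [−strident], [−lateral], [−labial], [+dorsal], [+sonorant], [+voice], so none of the listed features separates them. (They do differ in [nasal], [continuant] and [back], which are not among the given features.) Every other pair in the inventory differs on at least one listed feature.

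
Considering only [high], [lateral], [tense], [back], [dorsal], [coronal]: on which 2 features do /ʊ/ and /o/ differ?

/ʊ/ is the high back rounded lax vowel and /o/ is the mid back rounded tense vowel. Both are [−lateral], [+back], [+dorsal], [−coronal]. /ʊ/ is [+high] while /o/ is [−high]; /ʊ/ is [−tense] while /o/ is [+tense], so the distinguishing features are [high], [tense].

[high], [tense]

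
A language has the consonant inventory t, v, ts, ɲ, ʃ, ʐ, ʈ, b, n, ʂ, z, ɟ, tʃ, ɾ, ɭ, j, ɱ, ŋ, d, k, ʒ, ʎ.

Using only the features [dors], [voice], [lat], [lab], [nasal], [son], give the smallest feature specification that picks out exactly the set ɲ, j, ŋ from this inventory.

/ɲ, j, ŋ/ are all [+sonorant], [-lateral], [+dorsal], and no other segment in the inventory matches all three values. Dropping any one of them over-generates: [-lateral, +dorsal] alone would also admit /ɟ, k/; [+sonorant, +dorsal] alone would also admit /ʎ/; [+sonorant, -lateral] alone would also admit /n, ɾ, ɱ/. No other combination of two listed features picks out exactly this set either, so fewer than three features will not do.

[+son, -lat, +dors]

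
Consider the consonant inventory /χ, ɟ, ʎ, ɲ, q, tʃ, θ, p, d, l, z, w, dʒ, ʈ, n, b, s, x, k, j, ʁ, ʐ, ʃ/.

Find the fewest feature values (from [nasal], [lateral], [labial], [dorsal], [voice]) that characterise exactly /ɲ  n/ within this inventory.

The target set is precisely the extension of [+nasal] in this inventory.

[+nasal]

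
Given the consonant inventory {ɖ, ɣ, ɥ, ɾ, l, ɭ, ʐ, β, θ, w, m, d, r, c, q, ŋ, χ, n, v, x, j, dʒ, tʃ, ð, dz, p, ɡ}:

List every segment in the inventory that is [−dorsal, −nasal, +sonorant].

Checking each segment against [−dorsal], [−nasal], [+sonorant]: /ɾ/ (alveolar tap), /l/ (alveolar lateral approximant), /ɭ/ (retroflex lateral approximant), /r/ (alveolar trill) satisfy every feature; every other segment in the inventory fails at least one.

ɾ, l, ɭ, r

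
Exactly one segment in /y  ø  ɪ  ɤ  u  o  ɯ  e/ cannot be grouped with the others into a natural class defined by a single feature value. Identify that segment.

ɪ

/ɤ, e, u, o, ɯ, y, ø/ are all [+tense], but /ɪ/ (high front unrounded lax vowel) is [-tense]. No other single segment can be removed to leave a set sharing one feature value that the removed segment lacks, so /ɪ/ is the odd one out.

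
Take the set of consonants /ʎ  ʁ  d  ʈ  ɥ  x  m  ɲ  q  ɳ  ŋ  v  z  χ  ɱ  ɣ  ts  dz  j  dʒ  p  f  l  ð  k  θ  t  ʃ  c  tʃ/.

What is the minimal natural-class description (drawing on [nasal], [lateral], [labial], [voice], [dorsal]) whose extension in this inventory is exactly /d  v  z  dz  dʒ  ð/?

[+voice, −nasal, −lateral, −dorsal]

Every target segment is [+voice], [−nasal], [−lateral], [−dorsal]; each remaining inventory member fails at least one of these. Each conjunct is needed — [−nasal, −lateral, −dorsal] alone would also admit /ʈ, ts, p, f, …/; [+voice, −lateral, −dorsal] alone would also admit /m, ɳ, ɱ/; [+voice, −nasal, −dorsal] alone would also admit /l/; [+voice, −nasal, −lateral] alone would also admit /ʁ, ɥ, ɣ, j/ — and no other combination of three listed features has exactly this extension, so four is the minimum.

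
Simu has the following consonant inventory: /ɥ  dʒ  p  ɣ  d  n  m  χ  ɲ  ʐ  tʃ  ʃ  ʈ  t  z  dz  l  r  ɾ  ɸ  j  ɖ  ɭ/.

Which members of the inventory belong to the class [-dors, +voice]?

Eliminate segments failing any feature: /ɥ, ɣ, χ, ɲ, j/ are [+dorsal]; /p, tʃ, ʃ, ʈ, t, ɸ/ are [-voice]. The remaining /dʒ, d, n, m, ʐ, z, dz, l, r, ɾ, ɖ, ɭ/ satisfy [-dorsal], [+voice].

dʒ, d, n, m, ʐ, z, dz, l, r, ɾ, ɖ, ɭ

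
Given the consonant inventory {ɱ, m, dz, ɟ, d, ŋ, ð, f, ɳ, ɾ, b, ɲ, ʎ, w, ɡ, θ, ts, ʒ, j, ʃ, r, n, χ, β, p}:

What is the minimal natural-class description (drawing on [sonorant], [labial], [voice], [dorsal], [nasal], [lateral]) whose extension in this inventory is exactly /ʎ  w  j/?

Every target segment is [+sonorant], [−nasal], [+dorsal]; each remaining inventory member fails at least one of these. Each conjunct is needed — [−nasal, +dorsal] alone would also admit /ɟ, ɡ, χ/; [+sonorant, +dorsal] alone would also admit /ŋ, ɲ/; [+sonorant, −nasal] alone would also admit /ɾ, r/ — and no other combination of two listed features has exactly this extension, so three is the minimum.

[+sonorant, −nasal, +dorsal]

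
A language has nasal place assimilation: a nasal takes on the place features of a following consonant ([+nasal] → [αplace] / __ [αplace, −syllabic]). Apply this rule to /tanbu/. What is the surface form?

[tambu]

In /tanbu/, the nasal /n/ precedes /b/, which is [+labial]. The nasal assimilates in place, becoming the [+labial] nasal /m/. The surface form is [tambu].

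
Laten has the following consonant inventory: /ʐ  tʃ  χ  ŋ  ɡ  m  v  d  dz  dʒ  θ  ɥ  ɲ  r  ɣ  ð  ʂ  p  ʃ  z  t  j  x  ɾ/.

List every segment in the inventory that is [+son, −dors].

Eliminate segments failing any feature: /ʐ, tʃ, χ, ɡ, v, d, dz, dʒ, θ, ɣ, ð, ʂ, p, ʃ, z, t, x/ are [−sonorant]; /ŋ, ɥ, ɲ, j/ are [+dorsal]. The remaining /m, r, ɾ/ satisfy [+sonorant], [−dorsal].

m, r, ɾ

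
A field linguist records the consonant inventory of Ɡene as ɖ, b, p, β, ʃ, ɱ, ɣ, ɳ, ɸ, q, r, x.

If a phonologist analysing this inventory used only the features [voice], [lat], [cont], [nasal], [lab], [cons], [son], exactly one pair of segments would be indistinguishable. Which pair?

/ʃ/ (voiceless postalveolar fricative) and /x/ (voiceless velar fricative) are both [-voice], [-lateral], [+continuant], [-nasal], [-labial], [+consonantal], [-sonorant], so none of the listed features separates them. (They do differ in [strident], [coronal] and [dorsal], which are not among the given features.) Every other pair in the inventory differs on at least one listed feature.

ʃ, x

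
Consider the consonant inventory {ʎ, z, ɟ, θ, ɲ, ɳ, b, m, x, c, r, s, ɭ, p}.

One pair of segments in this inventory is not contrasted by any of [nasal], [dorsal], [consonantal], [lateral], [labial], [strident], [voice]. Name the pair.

/x/ (voiceless velar fricative) and /c/ (voiceless palatal stop) are both [−nasal], [+dorsal], [+consonantal], [−lateral], [−labial], [−strident], [−voice], so none of the listed features separates them. (They do differ in [continuant] and [back], which are not among the given features.) Every other pair in the inventory differs on at least one listed feature.

x, c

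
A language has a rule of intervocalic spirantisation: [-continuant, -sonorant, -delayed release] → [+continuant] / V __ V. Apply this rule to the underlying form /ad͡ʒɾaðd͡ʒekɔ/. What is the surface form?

[ad͡ʒɾaðd͡ʒexɔ]

/k/ satisfies [-continuant, -sonorant, -delayed release] and sits in V __ V. The [+continuant] counterpart of the voiceless velar stop is /x/. Other segments in /ad͡ʒɾaðd͡ʒekɔ/ either fail the structural description or are not in the environment, so the surface form is [ad͡ʒɾaðd͡ʒexɔ].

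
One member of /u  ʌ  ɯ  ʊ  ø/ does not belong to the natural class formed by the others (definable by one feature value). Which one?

/u, ʌ, ɯ, ʊ/ are all [+back], but /ø/ (mid front rounded tense vowel) is [−back]. No other single segment can be removed to leave a set sharing one feature value that the removed segment lacks, so /ø/ is the odd one out.

ø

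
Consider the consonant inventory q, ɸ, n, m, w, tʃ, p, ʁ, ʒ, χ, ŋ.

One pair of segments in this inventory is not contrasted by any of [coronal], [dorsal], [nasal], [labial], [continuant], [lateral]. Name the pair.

ʁ, χ

/ʁ/ (voiced uvular fricative) and /χ/ (voiceless uvular fricative) are both [-coronal], [+dorsal], [-nasal], [-labial], [+continuant], [-lateral], so none of the listed features separates them. (They do differ in [voice], which is not among the given features.) Every other pair in the inventory differs on at least one listed feature.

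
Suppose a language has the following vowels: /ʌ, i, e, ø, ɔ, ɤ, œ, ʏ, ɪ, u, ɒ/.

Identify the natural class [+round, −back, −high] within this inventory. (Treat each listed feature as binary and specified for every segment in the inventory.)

ø, œ

Checking each segment against [+round], [−back], [−high]: /ø/ (mid front rounded tense vowel), /œ/ (mid front rounded lax vowel) satisfy every feature; every other segment in the inventory fails at least one.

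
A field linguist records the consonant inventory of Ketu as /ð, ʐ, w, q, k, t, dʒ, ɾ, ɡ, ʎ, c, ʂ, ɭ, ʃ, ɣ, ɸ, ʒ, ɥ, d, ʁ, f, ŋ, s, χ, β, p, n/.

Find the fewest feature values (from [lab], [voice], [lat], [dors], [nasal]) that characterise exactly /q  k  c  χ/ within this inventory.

[-voice, +dors]

Every target segment is [-voice], [+dorsal]; each remaining inventory member fails at least one of these. Each conjunct is needed — [+dorsal] alone would also admit /w, ɡ, ʎ, ɣ, …/; [-voice] alone would also admit /t, ʂ, ʃ, ɸ, …/ — and no other single listed feature has exactly this extension, so two is the minimum.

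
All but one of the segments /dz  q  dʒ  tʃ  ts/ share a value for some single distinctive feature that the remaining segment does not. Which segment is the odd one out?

q

/dz, tʃ, ts, dʒ/ are all [+delayed release], but /q/ (voiceless uvular stop) is [-delayed release]. No other single segment can be removed to leave a set sharing one feature value that the removed segment lacks, so /q/ is the odd one out.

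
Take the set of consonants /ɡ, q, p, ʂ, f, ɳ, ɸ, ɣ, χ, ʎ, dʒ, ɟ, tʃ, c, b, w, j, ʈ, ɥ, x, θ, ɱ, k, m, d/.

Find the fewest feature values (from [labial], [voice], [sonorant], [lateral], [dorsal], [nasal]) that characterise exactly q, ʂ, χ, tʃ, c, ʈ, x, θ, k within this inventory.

[−voice, −labial]

The class [−voice], [−labial] has exactly /q, ʂ, χ, tʃ, c, ʈ, x, θ, k/ as its extension in this inventory. No smaller conjunction from the listed features achieves this: [−labial] alone would also admit /ɡ, ɳ, ɣ, ʎ, …/; [−voice] alone would also admit /p, f, ɸ/; and checking the remaining single features turns up none with this extension.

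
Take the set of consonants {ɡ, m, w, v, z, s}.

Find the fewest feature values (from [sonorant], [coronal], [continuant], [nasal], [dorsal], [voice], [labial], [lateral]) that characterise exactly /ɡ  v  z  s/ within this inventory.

[−sonorant]

/ɡ, v, z, s/ are exactly the [−sonorant] segments in the inventory, so a single feature suffices.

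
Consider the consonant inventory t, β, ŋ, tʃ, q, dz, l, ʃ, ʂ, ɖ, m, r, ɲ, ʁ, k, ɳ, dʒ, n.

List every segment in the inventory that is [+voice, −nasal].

Checking each segment against [+voice], [−nasal]: /β/ (voiced bilabial fricative), /dz/ (voiced alveolar affricate), /l/ (alveolar lateral approximant), /ɖ/ (voiced retroflex stop), /r/ (alveolar trill), /ʁ/ (voiced uvular fricative), among others, satisfy every feature; every other segment in the inventory fails at least one.

β, dz, l, ɖ, r, ʁ, dʒ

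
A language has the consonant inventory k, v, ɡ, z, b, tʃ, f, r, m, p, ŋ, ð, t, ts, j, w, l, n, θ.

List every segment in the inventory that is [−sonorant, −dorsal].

Checking each segment against [−sonorant], [−dorsal]: /v/ (voiced labiodental fricative), /z/ (voiced alveolar fricative), /b/ (voiced bilabial stop), /tʃ/ (voiceless postalveolar affricate), /f/ (voiceless labiodental fricative), /p/ (voiceless bilabial stop), among others, satisfy every feature; every other segment in the inventory fails at least one.

v, z, b, tʃ, f, p, ð, t, ts, θ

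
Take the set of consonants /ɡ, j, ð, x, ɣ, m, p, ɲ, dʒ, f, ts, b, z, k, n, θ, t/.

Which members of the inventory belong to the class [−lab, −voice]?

x, ts, k, θ, t

Checking each segment against [−labial], [−voice]: /x/ (voiceless velar fricative), /ts/ (voiceless alveolar affricate), /k/ (voiceless velar stop), /θ/ (voiceless dental fricative), /t/ (voiceless alveolar stop) satisfy every feature; every other segment in the inventory fails at least one.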